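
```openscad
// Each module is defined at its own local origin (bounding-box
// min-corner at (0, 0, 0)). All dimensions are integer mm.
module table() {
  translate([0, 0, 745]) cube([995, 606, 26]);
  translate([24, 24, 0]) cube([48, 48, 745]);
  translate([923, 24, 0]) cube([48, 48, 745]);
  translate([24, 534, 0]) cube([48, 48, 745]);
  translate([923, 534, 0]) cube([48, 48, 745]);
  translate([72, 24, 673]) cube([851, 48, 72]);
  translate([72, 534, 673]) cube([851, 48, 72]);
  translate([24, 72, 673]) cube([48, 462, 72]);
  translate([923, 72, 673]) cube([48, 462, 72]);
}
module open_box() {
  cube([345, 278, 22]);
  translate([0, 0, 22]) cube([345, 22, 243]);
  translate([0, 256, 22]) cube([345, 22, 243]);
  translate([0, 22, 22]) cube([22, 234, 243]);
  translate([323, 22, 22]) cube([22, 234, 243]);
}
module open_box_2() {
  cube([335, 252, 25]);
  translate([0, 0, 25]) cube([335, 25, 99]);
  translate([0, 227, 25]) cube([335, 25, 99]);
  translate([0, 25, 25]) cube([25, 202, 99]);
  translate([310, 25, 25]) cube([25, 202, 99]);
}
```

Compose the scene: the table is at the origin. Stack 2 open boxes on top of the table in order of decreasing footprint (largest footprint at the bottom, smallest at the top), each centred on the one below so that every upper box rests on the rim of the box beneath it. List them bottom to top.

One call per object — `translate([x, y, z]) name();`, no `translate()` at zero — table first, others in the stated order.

table();
translate([325, 164, 771]) open_box();
translate([330, 177, 1036]) open_box_2();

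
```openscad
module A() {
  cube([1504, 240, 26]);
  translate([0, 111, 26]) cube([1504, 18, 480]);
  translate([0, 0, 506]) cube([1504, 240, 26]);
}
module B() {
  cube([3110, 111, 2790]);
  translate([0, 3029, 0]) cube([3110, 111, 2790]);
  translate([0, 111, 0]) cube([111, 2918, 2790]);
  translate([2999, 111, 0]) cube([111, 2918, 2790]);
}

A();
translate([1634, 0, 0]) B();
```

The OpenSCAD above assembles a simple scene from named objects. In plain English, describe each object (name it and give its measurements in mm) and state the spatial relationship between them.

A is an I-beam lying along x, 1504 mm long. Overall section height 532 mm. Two flanges 240 mm wide (y) and 26 mm thick, one on the floor and one at the top; a web 18 mm thick runs between them, centred on the flange width.

B is the wall frame of a small rectangular building: four walls, each 2790 mm tall and 111 mm thick, enclosing a footprint 3110 mm (x) by 3140 mm (y) outside-to-outside, with no floor or roof. The front and back walls (the −y and +y sides) span the full width; the two side walls fit between them.

The house frame is on the floor beside the I-beam on its +x side.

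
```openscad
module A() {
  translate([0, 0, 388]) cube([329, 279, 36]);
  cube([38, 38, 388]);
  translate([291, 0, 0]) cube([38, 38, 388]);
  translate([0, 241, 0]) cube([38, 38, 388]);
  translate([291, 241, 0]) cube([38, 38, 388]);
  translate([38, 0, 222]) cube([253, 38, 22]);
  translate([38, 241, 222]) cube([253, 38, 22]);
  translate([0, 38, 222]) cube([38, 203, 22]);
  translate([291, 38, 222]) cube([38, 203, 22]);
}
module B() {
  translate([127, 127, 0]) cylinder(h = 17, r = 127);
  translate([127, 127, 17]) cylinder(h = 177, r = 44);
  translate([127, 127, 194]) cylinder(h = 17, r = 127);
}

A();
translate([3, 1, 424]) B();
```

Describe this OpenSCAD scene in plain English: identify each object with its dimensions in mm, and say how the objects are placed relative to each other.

A is a four-legged stool. The seat is a 329×279×36 mm slab whose top surface is at z = 424 mm; four square legs, each 38×38 mm in cross-section, run from the floor (z = 0) to the underside of the seat, each flush with a corner of the seat. Four stretchers, 38 mm wide and 22 mm tall, connect adjacent legs with their undersides at z = 222 mm, each running between the inner faces of the legs it joins and aligned with the legs' outer faces on the other axis.

B is a spool: two coaxial disc flanges of radius 127 mm and thickness 17 mm, joined by a core cylinder of radius 44 mm and height 177 mm. The lower flange rests on z = 0 and the three cylinders share a vertical axis.

The spool is on top of the stool.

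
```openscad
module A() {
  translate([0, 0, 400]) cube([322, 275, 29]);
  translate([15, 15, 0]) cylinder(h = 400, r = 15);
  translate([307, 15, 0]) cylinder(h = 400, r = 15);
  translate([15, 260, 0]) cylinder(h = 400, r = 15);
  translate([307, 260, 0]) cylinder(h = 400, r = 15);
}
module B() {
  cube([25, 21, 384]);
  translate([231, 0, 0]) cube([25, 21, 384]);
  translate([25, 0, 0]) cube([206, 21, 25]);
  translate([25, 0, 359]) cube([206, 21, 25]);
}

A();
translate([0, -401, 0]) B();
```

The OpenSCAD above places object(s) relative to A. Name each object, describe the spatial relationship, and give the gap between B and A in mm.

The picture frame's nearest face is 380 mm from the stool's −y face.

A is a stool. B is a picture frame. The picture frame is on the floor beside the stool on its −y side. The gap between the picture frame and the stool is 380 mm.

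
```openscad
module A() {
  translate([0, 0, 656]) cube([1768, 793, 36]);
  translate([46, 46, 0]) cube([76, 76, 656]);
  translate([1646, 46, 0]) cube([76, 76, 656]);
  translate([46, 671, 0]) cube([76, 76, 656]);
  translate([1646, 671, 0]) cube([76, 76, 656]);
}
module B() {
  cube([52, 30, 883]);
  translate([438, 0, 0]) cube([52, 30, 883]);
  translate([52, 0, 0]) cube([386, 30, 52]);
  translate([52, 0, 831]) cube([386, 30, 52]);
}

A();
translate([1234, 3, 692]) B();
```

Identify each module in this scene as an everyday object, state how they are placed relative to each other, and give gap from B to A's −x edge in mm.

A is a table. B is a picture frame. The picture frame is on top of the table. The gap from the picture frame to the table's −x edge is 1234 mm.

The picture frame's min-x is at 1234; the table's min-x is 0; gap = 1234 mm.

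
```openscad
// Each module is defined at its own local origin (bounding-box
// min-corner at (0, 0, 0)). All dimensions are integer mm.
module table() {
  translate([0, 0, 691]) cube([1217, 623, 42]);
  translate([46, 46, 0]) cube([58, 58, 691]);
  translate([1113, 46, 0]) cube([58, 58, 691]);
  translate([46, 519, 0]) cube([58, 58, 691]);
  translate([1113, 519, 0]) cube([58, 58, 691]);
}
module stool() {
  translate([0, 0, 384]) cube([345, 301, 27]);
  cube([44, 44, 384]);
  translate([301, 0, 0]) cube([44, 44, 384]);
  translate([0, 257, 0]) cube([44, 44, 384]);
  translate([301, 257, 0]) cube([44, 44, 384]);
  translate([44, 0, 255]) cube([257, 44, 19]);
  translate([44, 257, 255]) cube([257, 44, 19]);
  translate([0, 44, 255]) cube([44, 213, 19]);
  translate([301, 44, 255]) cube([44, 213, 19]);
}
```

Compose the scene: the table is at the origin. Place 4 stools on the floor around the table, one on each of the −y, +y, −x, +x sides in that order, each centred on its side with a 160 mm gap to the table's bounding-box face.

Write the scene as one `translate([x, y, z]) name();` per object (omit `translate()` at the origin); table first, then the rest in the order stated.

table();
translate([436, -461, 0]) stool();
translate([436, 783, 0]) stool();
translate([-505, 161, 0]) stool();
translate([1377, 161, 0]) stool();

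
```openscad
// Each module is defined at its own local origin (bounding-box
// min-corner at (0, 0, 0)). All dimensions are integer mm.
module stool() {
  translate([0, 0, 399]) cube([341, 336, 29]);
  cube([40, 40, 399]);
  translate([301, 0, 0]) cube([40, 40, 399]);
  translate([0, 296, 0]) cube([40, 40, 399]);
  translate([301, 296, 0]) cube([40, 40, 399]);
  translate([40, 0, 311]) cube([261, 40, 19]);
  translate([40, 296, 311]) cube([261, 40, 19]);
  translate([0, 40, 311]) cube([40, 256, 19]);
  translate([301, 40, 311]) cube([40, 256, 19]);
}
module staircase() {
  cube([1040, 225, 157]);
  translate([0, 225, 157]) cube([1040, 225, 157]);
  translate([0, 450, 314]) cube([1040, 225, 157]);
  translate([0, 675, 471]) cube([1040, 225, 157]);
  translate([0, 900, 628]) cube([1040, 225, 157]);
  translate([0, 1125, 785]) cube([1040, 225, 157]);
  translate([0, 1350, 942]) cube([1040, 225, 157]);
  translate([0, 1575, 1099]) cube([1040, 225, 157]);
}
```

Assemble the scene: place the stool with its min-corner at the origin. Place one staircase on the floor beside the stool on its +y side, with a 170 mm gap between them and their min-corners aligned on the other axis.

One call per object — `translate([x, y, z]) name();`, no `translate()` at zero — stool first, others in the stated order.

stool();
translate([0, 506, 0]) staircase();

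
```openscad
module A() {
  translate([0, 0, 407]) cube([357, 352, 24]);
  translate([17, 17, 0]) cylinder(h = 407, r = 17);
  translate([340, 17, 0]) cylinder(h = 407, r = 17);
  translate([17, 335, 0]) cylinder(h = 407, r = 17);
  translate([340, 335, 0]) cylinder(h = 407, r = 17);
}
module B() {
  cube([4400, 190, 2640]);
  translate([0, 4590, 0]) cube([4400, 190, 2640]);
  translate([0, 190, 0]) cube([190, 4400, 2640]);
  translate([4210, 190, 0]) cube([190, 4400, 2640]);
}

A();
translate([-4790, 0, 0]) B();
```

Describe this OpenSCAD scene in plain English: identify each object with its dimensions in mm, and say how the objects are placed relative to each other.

A is a four-legged stool. The seat is 357×352 mm, 24 mm thick, top at z = 431 mm. It stands on four round legs, each 34 mm in diameter, from z = 0 to the seat underside, each leg's axis is inset half a diameter from the nearest pair of seat edges (so the leg's bounding box is flush with the corner).

B is the wall frame of a small rectangular building: four walls, each 2640 mm tall and 190 mm thick, enclosing a footprint 4400 mm (x) by 4780 mm (y) outside-to-outside, with no floor or roof. The front and back walls (the −y and +y sides) span the full width; the two side walls fit between them.

The house frame is on the floor beside the stool on its −x side.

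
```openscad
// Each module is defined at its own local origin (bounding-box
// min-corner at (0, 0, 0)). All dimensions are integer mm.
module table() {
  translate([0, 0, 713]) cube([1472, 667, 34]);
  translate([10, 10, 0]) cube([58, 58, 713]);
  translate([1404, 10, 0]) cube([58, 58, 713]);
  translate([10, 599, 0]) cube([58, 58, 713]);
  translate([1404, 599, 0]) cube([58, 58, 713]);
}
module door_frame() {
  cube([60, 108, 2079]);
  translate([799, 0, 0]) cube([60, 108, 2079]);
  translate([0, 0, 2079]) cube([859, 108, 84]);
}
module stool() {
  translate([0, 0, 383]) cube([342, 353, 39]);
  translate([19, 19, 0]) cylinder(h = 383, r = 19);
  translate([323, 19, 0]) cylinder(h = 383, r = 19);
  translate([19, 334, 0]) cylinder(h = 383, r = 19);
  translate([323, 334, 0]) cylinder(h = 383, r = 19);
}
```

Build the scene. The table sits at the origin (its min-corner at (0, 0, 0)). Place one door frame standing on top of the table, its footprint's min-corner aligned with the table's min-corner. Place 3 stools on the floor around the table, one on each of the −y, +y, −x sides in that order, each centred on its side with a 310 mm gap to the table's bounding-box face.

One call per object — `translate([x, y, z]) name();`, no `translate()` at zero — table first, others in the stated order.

table();
translate([0, 0, 747]) door_frame();
translate([565, -663, 0]) stool();
translate([565, 977, 0]) stool();
translate([-652, 157, 0]) stool();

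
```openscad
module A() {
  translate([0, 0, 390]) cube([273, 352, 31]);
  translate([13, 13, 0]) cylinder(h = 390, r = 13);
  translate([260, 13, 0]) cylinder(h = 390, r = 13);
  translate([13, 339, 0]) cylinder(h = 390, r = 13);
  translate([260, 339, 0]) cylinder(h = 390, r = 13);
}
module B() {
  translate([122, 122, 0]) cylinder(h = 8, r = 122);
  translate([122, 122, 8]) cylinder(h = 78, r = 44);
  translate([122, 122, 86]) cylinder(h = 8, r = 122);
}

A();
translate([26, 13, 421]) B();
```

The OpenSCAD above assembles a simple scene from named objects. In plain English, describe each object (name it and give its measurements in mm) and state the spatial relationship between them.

A is a simple wooden stool: a rectangular seat 273 mm (x) by 352 mm (y), 31 mm thick, top face at z = 421 mm, on four round legs, each 26 mm in diameter. The legs rest on z = 0, each leg's axis is inset half a diameter from the nearest pair of seat edges (so the leg's bounding box is flush with the corner).

B is a spool: two coaxial disc flanges of radius 122 mm and thickness 8 mm, joined by a core cylinder of radius 44 mm and height 78 mm. The lower flange rests on z = 0 and the three cylinders share a vertical axis.

The spool is on top of the stool.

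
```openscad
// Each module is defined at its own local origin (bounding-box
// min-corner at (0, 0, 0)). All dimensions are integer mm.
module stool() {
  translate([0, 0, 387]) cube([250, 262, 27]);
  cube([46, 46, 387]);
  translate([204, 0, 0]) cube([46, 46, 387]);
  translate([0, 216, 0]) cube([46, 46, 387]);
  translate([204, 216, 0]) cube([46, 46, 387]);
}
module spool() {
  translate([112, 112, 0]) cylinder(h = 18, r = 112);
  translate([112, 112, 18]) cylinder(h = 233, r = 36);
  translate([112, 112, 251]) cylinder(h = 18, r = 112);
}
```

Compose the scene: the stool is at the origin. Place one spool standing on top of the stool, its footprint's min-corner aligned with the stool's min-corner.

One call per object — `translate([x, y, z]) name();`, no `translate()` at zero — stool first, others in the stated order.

stool();
translate([0, 0, 414]) spool();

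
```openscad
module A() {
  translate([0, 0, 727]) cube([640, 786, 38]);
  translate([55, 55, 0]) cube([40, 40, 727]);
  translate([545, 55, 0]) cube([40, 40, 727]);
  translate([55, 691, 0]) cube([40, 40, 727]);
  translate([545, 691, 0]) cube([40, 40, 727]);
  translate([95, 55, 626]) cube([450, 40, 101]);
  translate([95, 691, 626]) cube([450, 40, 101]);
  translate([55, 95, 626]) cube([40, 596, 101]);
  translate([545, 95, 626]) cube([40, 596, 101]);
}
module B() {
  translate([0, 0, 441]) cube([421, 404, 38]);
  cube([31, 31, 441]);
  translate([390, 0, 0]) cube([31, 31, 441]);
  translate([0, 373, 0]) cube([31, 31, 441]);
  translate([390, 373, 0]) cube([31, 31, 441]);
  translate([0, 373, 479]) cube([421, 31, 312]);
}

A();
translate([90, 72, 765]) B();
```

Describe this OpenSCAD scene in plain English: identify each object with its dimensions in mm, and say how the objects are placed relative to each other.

A is a table: top 640 mm (x) × 786 mm (y), 38 mm thick, upper face at z = 765 mm, on four 40×40 mm square legs, each inset 55 mm from the nearest pair of top edges, running from z = 0 to the bottom of the top. Four apron rails, 40 mm thick and 101 mm tall, run between adjacent legs with their top edges flush with the underside of the top and their outer faces flush with the legs' outer faces.

B is a chair. The seat is a 421×404×38 mm slab with its top at z = 479 mm, on four 31×31 mm corner legs (flush with the seat edges, standing on z = 0). A flat backrest 31 mm thick, 312 mm tall, spans the full seat width and rises from the seat top along its +y edge, rear face flush with the rear of the seat.

The chair is on top of the table.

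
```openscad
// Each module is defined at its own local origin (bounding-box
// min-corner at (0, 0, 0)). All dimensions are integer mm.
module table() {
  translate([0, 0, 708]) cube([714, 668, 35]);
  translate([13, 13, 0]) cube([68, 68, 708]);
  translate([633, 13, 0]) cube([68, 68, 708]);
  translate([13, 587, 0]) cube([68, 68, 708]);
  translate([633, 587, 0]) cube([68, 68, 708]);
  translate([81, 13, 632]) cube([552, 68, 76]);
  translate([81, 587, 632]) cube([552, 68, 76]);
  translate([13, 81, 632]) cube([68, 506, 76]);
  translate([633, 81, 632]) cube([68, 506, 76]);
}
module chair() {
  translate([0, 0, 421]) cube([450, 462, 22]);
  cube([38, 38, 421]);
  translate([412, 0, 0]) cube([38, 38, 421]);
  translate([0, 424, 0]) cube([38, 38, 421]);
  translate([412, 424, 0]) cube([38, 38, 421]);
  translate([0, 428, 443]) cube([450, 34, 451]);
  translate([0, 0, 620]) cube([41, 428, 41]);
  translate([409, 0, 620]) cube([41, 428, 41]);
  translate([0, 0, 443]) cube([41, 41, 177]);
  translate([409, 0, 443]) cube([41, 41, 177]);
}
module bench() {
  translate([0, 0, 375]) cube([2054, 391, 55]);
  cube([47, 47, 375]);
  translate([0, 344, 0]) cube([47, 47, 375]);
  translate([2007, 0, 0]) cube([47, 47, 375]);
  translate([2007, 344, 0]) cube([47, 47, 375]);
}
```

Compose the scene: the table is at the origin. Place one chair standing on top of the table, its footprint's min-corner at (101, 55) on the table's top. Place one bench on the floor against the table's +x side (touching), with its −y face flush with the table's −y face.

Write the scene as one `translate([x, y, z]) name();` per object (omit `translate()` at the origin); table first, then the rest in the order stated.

table();
translate([101, 55, 743]) chair();
translate([714, 0, 0]) bench();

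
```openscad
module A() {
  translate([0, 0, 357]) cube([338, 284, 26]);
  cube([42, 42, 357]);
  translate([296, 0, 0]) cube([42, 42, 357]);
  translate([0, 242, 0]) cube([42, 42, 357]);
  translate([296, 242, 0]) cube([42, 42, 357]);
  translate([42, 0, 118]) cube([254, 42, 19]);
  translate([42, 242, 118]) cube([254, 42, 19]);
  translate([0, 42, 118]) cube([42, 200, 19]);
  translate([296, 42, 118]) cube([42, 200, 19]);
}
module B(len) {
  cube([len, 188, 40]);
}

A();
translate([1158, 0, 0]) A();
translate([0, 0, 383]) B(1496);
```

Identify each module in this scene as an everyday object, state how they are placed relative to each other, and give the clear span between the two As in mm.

Second stool starts at x = 1158; first ends at x = 338; clear span = 1158 − 338 = 820 mm.

A is a stool. B is a beam. A beam spans the tops of two stools. The clear span between the two stools is 820 mm.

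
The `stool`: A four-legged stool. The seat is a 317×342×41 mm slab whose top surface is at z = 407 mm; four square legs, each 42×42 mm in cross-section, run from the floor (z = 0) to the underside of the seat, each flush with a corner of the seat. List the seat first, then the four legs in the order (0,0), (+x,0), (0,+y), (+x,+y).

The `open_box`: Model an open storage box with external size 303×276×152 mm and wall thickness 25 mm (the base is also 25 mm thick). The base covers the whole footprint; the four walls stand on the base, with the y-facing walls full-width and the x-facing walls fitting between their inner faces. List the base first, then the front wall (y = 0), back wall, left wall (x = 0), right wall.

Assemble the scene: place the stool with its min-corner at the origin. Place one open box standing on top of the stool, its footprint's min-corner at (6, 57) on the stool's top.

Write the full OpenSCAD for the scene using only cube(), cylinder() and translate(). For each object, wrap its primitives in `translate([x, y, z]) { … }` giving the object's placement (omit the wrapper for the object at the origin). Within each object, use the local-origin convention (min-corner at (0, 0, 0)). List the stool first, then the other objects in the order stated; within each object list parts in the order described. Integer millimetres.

translate([0, 0, 366]) cube([317, 342, 41]);
cube([42, 42, 366]);
translate([275, 0, 0]) cube([42, 42, 366]);
translate([0, 300, 0]) cube([42, 42, 366]);
translate([275, 300, 0]) cube([42, 42, 366]);
translate([6, 57, 407]) {
  cube([303, 276, 25]);
  translate([0, 0, 25]) cube([303, 25, 127]);
  translate([0, 251, 25]) cube([303, 25, 127]);
  translate([0, 25, 25]) cube([25, 226, 127]);
  translate([278, 25, 25]) cube([25, 226, 127]);
}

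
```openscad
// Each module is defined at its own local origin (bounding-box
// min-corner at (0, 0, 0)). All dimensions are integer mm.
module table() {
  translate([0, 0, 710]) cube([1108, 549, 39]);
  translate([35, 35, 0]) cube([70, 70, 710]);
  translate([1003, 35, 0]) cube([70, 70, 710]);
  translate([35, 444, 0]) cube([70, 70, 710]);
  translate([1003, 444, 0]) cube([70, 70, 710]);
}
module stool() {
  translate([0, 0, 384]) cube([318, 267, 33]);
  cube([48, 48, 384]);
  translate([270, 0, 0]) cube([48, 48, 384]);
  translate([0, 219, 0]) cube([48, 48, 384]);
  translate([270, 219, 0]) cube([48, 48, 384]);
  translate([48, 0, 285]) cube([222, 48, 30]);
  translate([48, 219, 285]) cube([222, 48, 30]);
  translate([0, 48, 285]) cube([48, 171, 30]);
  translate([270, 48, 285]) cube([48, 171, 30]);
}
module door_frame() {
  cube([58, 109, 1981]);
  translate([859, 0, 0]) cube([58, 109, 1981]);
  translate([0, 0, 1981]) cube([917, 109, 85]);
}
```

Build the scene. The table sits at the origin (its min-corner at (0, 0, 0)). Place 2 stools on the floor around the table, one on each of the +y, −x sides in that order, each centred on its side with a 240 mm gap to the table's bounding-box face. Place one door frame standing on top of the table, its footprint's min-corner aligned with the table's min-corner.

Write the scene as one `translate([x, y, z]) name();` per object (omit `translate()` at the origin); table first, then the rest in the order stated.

table();
translate([395, 789, 0]) stool();
translate([-558, 141, 0]) stool();
translate([0, 0, 749]) door_frame();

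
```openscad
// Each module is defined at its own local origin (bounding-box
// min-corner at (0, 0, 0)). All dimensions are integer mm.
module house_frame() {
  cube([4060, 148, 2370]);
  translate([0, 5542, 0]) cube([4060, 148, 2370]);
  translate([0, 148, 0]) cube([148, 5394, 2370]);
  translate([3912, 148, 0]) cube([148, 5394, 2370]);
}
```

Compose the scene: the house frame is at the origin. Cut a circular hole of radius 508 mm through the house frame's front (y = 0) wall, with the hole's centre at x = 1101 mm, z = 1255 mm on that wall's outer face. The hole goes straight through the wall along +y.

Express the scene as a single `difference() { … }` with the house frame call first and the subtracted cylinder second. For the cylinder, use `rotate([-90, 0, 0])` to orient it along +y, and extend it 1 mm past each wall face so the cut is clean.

difference() {
  house_frame();
  translate([1101, -1, 1255]) rotate([-90, 0, 0]) cylinder(h = 150, r = 508);
}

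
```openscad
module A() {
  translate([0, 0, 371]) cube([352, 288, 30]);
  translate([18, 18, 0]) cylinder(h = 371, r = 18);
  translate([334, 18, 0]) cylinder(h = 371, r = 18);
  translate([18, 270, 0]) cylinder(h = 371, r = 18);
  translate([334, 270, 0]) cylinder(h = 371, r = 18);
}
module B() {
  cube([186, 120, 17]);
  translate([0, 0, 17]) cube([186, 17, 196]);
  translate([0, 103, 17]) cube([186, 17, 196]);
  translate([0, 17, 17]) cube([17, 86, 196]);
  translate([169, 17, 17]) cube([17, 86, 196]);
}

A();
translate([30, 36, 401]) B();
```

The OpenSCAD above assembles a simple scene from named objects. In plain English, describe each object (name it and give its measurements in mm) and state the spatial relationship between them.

A is a four-legged stool. The seat is a 352×288×30 mm slab whose top surface is at z = 401 mm; four round legs, each 36 mm in diameter, run from the floor (z = 0) to the underside of the seat, each leg's axis is inset half a diameter from the nearest pair of seat edges (so the leg's bounding box is flush with the corner).

B is an open-topped rectangular box: outside dimensions 186×120×213 mm, with a uniform wall and base thickness of 17 mm. The base is a full 186×120 slab on the floor; four walls sit on top of the base. The front and back walls (the −y and +y sides) span the full width; the two side walls fit between them.

The open box is on top of the stool.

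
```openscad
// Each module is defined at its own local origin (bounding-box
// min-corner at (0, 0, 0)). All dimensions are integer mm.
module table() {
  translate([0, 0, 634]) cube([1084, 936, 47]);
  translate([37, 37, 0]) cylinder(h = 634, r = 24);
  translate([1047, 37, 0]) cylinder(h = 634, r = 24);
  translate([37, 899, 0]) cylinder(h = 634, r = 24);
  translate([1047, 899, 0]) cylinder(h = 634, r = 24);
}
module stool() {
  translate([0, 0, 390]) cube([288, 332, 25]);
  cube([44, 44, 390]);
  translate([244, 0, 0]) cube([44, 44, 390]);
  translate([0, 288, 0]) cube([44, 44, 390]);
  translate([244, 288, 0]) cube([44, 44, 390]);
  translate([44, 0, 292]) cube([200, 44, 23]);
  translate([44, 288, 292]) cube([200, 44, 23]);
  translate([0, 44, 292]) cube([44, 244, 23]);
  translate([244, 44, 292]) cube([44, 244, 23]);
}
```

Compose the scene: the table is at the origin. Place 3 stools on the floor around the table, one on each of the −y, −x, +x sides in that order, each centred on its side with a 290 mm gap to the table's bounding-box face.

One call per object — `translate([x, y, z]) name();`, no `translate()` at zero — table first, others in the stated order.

table();
translate([398, -622, 0]) stool();
translate([-578, 302, 0]) stool();
translate([1374, 302, 0]) stool();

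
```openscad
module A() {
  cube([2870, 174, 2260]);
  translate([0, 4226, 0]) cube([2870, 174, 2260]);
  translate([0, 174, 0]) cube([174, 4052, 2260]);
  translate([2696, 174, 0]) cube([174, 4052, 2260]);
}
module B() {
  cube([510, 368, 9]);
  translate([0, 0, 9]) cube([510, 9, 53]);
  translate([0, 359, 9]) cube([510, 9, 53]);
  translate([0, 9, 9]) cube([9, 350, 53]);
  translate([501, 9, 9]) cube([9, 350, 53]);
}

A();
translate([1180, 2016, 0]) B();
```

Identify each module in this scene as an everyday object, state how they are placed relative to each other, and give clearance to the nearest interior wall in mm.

A is a house frame. B is an open box. The open box sits inside the house frame, centred. The clearance to the nearest interior wall is 1006 mm.

Clearances: x = 1006, y = 1842; minimum 1006 mm.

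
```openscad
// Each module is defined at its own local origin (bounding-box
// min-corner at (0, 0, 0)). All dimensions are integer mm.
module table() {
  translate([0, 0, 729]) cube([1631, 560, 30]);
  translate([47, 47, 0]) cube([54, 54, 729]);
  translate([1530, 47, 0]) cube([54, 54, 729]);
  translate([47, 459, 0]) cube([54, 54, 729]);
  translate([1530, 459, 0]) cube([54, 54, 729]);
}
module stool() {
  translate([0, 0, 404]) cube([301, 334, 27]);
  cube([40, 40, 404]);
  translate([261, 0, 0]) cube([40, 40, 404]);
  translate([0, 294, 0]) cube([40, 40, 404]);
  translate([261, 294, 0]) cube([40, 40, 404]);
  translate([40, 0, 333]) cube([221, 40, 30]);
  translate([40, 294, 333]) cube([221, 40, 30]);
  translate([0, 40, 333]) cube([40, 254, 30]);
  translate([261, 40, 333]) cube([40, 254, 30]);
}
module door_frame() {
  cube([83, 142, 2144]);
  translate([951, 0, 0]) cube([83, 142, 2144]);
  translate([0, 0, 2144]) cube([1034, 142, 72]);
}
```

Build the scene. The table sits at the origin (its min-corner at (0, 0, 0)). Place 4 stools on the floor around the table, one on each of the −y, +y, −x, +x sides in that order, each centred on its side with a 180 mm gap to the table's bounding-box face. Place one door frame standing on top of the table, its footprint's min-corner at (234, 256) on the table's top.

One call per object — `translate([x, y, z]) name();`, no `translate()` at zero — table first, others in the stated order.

table();
translate([665, -514, 0]) stool();
translate([665, 740, 0]) stool();
translate([-481, 113, 0]) stool();
translate([1811, 113, 0]) stool();
translate([234, 256, 759]) door_frame();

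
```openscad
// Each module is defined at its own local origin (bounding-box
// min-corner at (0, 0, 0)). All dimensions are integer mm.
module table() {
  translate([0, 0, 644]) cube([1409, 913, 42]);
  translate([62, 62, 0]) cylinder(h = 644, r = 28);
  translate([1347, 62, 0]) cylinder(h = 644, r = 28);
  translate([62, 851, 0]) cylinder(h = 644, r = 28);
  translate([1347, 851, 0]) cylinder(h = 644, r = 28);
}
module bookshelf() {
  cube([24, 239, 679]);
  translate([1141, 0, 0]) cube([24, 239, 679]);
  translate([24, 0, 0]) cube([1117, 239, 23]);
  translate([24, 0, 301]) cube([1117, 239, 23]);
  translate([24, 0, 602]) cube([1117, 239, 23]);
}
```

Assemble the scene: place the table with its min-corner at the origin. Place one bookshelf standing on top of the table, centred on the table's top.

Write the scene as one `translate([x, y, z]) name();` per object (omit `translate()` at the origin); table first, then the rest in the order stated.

table();
translate([122, 337, 686]) bookshelf();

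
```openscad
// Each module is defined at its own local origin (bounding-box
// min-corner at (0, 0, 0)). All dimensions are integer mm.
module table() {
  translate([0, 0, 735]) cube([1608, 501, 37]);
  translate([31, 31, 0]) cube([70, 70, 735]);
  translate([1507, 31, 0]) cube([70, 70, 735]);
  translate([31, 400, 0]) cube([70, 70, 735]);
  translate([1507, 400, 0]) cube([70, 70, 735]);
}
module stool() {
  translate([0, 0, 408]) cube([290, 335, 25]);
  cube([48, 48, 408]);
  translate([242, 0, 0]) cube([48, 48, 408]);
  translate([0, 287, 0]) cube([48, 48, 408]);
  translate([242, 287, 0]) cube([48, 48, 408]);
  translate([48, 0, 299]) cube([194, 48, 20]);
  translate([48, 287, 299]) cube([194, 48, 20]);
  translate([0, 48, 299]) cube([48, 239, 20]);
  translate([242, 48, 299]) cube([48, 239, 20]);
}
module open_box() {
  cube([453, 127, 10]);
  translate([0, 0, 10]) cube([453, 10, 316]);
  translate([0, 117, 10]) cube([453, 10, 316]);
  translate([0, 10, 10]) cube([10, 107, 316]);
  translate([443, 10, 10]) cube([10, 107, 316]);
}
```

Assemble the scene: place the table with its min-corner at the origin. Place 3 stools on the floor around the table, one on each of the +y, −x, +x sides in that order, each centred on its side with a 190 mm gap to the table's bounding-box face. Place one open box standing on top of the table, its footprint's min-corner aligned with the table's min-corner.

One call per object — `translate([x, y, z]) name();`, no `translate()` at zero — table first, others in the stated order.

table();
translate([659, 691, 0]) stool();
translate([-480, 83, 0]) stool();
translate([1798, 83, 0]) stool();
translate([0, 0, 772]) open_box();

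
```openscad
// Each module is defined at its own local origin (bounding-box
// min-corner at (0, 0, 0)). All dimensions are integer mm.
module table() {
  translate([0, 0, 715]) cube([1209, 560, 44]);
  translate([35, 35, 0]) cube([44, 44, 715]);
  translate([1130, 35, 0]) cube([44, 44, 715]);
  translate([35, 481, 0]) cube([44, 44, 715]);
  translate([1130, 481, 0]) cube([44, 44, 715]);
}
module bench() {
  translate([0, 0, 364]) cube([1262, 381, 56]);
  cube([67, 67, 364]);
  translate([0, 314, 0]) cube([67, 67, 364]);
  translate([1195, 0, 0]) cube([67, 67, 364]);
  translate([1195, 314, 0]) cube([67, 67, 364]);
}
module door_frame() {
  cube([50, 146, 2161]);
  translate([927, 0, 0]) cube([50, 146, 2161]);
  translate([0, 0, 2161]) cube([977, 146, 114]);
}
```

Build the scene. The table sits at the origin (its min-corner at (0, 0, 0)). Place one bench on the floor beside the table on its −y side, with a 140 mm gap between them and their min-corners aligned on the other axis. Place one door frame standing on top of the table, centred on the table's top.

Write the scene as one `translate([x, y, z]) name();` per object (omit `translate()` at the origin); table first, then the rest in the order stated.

table();
translate([0, -521, 0]) bench();
translate([116, 207, 759]) door_frame();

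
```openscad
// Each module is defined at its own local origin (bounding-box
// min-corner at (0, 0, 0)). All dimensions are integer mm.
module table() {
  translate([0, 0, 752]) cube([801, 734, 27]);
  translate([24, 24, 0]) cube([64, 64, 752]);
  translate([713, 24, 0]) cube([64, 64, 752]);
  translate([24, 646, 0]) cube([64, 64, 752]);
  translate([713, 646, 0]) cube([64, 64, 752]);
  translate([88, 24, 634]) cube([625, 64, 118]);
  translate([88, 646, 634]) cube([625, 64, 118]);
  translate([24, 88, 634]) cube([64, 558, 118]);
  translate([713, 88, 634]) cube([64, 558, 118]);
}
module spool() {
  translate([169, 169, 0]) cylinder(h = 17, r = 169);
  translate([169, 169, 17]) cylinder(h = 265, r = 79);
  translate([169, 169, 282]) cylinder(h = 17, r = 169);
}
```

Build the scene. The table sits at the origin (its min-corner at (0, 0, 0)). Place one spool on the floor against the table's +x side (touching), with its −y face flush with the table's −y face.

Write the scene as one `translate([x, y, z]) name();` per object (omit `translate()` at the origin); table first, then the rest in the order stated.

table();
translate([801, 0, 0]) spool();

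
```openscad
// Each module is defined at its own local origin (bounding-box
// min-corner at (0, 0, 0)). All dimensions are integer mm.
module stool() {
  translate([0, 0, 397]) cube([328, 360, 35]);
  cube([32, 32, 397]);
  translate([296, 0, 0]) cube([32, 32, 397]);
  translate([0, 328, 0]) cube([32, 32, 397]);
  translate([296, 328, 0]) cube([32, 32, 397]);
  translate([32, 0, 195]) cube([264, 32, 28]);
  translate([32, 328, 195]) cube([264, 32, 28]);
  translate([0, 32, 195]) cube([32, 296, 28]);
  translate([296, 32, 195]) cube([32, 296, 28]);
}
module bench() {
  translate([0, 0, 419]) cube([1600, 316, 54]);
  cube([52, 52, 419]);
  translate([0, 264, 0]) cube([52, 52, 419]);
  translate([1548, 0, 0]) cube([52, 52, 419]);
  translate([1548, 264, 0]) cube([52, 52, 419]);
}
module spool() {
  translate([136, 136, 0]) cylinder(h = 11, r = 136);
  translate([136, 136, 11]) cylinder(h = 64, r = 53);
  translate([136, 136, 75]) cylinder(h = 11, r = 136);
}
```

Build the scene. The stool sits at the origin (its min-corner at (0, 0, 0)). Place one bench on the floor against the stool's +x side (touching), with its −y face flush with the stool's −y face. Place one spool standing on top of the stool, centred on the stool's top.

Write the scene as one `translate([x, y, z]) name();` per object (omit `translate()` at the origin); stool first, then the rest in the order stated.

stool();
translate([328, 0, 0]) bench();
translate([28, 44, 432]) spool();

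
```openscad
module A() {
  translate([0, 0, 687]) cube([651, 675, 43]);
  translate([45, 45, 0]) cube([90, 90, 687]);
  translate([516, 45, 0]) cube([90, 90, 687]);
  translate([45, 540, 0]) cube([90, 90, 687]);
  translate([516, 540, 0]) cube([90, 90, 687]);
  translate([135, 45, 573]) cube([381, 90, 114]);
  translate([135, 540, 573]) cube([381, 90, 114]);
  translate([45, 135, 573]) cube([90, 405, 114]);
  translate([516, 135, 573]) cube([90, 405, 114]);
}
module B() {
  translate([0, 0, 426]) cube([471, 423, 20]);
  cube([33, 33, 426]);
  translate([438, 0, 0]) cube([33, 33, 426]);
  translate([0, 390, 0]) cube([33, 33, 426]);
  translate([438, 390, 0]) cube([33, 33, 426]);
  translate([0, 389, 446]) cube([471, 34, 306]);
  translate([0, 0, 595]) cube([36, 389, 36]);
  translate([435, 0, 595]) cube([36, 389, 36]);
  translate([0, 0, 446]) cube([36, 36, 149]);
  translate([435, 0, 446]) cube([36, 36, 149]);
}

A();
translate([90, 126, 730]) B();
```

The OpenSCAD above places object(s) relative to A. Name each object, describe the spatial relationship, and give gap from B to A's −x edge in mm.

The chair's min-x is at 90; the table's min-x is 0; gap = 90 mm.

A is a table. B is a chair. The chair is on top of the table, centred. The gap from the chair to the table's −x edge is 90 mm.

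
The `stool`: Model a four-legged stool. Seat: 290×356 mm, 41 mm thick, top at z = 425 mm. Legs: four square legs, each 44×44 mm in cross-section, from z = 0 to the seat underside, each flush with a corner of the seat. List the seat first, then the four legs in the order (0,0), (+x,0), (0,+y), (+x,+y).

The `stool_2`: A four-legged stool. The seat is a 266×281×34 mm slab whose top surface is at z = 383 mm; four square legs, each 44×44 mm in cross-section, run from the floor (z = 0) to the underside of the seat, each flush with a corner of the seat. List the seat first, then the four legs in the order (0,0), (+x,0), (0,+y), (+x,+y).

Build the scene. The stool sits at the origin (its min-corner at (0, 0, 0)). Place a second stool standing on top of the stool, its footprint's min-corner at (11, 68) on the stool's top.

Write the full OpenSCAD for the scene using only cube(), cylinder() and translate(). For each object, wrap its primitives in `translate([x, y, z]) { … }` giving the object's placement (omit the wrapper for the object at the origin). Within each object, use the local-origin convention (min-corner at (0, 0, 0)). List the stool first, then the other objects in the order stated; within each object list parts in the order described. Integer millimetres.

translate([0, 0, 384]) cube([290, 356, 41]);
cube([44, 44, 384]);
translate([246, 0, 0]) cube([44, 44, 384]);
translate([0, 312, 0]) cube([44, 44, 384]);
translate([246, 312, 0]) cube([44, 44, 384]);
translate([11, 68, 425]) {
  translate([0, 0, 349]) cube([266, 281, 34]);
  cube([44, 44, 349]);
  translate([222, 0, 0]) cube([44, 44, 349]);
  translate([0, 237, 0]) cube([44, 44, 349]);
  translate([222, 237, 0]) cube([44, 44, 349]);
}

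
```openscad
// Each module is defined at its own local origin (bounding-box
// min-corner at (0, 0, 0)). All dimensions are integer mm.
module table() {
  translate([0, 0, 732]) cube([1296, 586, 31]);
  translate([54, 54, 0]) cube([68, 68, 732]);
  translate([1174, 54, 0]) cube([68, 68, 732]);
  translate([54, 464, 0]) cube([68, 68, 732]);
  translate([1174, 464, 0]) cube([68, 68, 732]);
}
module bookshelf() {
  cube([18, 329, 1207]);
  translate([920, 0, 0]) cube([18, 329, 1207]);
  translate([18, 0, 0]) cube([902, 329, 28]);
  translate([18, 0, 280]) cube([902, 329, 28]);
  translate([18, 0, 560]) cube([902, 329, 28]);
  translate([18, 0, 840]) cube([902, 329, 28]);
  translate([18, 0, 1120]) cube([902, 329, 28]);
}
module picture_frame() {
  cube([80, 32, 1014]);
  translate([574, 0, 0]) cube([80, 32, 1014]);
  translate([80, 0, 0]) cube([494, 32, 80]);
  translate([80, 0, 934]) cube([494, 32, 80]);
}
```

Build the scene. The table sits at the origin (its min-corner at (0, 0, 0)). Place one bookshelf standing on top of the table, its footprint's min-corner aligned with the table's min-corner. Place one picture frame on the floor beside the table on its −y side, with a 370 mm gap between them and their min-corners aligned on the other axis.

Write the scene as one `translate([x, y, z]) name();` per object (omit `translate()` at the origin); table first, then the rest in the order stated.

table();
translate([0, 0, 763]) bookshelf();
translate([0, -402, 0]) picture_frame();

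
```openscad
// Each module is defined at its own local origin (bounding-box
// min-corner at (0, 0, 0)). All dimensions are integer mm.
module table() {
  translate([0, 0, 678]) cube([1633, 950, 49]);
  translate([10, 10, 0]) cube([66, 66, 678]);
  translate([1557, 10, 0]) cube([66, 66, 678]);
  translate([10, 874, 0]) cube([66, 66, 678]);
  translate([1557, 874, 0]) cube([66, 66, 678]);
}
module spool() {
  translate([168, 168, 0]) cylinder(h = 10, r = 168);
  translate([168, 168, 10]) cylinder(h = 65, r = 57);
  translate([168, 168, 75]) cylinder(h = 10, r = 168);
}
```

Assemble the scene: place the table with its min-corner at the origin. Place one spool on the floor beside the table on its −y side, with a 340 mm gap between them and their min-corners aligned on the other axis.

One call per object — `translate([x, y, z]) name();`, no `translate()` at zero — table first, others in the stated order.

table();
translate([0, -676, 0]) spool();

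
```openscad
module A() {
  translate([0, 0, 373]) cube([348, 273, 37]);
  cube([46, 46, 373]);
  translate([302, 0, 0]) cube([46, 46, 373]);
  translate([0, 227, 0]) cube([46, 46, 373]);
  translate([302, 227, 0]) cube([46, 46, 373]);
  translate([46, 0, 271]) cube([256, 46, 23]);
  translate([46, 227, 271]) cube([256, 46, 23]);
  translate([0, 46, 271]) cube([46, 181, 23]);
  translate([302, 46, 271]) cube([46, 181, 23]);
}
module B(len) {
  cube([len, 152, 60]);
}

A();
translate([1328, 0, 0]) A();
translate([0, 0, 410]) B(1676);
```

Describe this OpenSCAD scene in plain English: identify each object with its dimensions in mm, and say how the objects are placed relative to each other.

A is a four-legged stool. The seat is a 348×273×37 mm slab whose top surface is at z = 410 mm; four square legs, each 46×46 mm in cross-section, run from the floor (z = 0) to the underside of the seat, each flush with a corner of the seat. Four stretchers, 46 mm wide and 23 mm tall, connect adjacent legs with their undersides at z = 271 mm, each running between the inner faces of the legs it joins and aligned with the legs' outer faces on the other axis.

B is a rectangular beam 1676 mm long (x), 152 mm deep (y), 60 mm thick (z).

The beam spans the tops of two stools placed 980 mm apart, resting at z = 410 mm.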